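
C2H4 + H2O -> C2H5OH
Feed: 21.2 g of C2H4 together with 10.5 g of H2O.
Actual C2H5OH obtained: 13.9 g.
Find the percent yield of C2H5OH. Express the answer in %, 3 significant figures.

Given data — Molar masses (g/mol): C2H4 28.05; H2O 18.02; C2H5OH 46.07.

n(C2H4) = 21.20 / 28.05 = 0.7558 mol
n(H2O) = 10.50 / 18.02 = 0.5827 mol
n/ν for C2H4 = 0.7558/1 = 0.7558
n/ν for H2O = 0.5827/1 = 0.5827
Smallest n/ν is H2O → limiting reagent.
theoretical n(C2H5OH) = (1/1) × 0.5827 = 0.5827 mol → 26.84 g
% yield = 13.9 / 26.84 × 100 = 51.79 %

51.8 %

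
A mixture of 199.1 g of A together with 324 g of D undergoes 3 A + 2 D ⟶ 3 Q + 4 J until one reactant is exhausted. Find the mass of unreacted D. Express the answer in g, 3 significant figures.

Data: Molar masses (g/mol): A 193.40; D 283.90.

n(A) = 199.1 / 193.40 = 1.029 mol
n(D) = 324.0 / 283.90 = 1.141 mol
n/ν → A: 0.3430, D: 0.5705; A is limiting.
D consumed = (2/3) × 1.029 = 0.6860 mol
D remaining = 1.141 − 0.6860 = 0.4550 mol
mass = 0.4550 × 283.90 = 129.2 g

129 g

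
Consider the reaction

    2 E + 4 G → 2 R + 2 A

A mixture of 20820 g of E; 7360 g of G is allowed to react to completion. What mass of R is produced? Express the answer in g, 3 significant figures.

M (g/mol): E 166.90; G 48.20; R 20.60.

n(E) = 20820 / 166.90 = 124.7 mol
n(G) = 7360 / 48.20 = 152.7 mol
n/ν for E = 124.7/2 = 62.35
n/ν for G = 152.7/4 = 38.18
Smallest n/ν is G → limiting reagent.
n(R) = (2/4) × 152.7 = 76.35 mol
mass = 76.35 × 20.60 = 1573 g

1570 g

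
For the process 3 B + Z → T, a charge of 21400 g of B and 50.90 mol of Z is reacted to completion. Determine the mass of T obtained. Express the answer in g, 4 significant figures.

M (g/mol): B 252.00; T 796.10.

n(B) = 21400 / 252.00 = 84.92 mol
n(Z) = 50.90 mol
n/ν → B: 28.31, Z: 50.90; B is limiting.
n(T) = (1/3) × 84.92 = 28.31 mol
mass = 28.31 × 796.10 = 22540 g

22540 g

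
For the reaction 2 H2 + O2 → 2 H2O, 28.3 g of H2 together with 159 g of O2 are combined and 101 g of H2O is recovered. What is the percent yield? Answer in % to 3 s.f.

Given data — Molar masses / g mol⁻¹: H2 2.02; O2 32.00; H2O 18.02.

56.4 %

n(H2) = 28.30 / 2.02 = 14.01 mol
n(O2) = 159.0 / 32.00 = 4.969 mol
n/ν → H2: 7.005, O2: 4.969; O2 is limiting.
theoretical n(H2O) = (2/1) × 4.969 = 9.938 mol → 179.1 g
% yield = 101 / 179.1 × 100 = 56.39 %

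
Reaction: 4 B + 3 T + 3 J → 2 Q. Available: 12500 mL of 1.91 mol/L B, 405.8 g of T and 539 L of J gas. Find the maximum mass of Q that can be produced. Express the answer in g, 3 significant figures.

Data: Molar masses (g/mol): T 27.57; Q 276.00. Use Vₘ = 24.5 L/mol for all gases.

2710 g

n(B) = 1.91 × 12500/1000 = 23.88 mol
n(T) = 405.8 / 27.57 = 14.72 mol
n(J) = 539.0 / 24.5 = 22.00 mol
n/ν for B = 23.88/4 = 5.970
n/ν for T = 14.72/3 = 4.907
n/ν for J = 22.00/3 = 7.333
Smallest n/ν is T → limiting reagent.
n(Q) = (2/3) × 14.72 = 9.813 mol
mass = 9.813 × 276.00 = 2708 g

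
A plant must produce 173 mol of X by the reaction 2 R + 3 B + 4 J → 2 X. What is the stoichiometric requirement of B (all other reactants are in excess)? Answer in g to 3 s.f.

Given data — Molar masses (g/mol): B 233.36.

n(X) = 173.0 mol
n(B) = (3/2) × 173.0 = 259.5 mol
mass = 259.5 × 233.36 = 60560 g

60600 g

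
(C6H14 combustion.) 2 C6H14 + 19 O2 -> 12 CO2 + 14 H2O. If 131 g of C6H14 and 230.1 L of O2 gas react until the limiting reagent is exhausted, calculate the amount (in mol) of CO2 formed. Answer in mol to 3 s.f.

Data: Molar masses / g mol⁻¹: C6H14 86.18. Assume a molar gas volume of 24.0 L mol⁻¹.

6.06 mol

n(C6H14) = 131.0 / 86.18 = 1.520 mol
n(O2) = 230.1 / 24.0 = 9.588 mol
n/ν → C6H14: 0.7600, O2: 0.5046; O2 is limiting.
n(CO2) = (12/19) × 9.588 = 6.056 mol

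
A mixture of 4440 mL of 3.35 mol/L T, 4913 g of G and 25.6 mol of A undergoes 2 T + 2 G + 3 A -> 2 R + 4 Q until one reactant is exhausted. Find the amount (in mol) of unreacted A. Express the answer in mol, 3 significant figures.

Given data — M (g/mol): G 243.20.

n(T) = 3.35 × 4440/1000 = 14.87 mol
n(G) = 4913 / 243.20 = 20.20 mol
n(A) = 25.60 mol
n/ν for T = 14.87/2 = 7.435
n/ν for G = 20.20/2 = 10.10
n/ν for A = 25.60/3 = 8.533
Smallest n/ν is T → limiting reagent.
A consumed = (3/2) × 14.87 = 22.31 mol
A remaining = 25.60 − 22.31 = 3.290 mol

3.29 mol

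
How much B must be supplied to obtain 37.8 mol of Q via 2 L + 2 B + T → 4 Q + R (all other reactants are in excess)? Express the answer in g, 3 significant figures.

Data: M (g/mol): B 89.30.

n(Q) = 37.80 mol
n(B) = (2/4) × 37.80 = 18.90 mol
mass = 18.90 × 89.30 = 1688 g

1690 g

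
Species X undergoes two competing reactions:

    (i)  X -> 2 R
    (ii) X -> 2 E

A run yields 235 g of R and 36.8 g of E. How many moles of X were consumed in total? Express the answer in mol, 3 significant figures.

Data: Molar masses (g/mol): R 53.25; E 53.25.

n(R) = 235 / 53.25 = 4.413 mol
n(E) = 36.8 / 53.25 = 0.6911 mol
n(X) via (i) = (1/2)×4.413 = 2.207 mol
n(X) via (ii) = (1/2)×0.6911 = 0.3456 mol
total n(X) = 2.207 + 0.3456 = 2.553 mol

2.55 mol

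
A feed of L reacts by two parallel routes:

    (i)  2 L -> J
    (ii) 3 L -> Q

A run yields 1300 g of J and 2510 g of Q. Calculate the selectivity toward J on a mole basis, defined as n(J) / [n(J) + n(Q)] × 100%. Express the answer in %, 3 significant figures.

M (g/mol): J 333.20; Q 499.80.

n(J) = 1300 / 333.20 = 3.902 mol
n(Q) = 2510 / 499.80 = 5.022 mol
selectivity = 3.902/(3.902+5.022) × 100 = 43.72 %

43.7 %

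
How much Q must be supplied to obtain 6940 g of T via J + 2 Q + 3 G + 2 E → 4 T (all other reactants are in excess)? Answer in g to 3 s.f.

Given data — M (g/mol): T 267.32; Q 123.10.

1600 g

n(T) = 6940 / 267.32 = 25.96 mol
n(Q) = (2/4) × 25.96 = 12.98 mol
mass = 12.98 × 123.10 = 1598 g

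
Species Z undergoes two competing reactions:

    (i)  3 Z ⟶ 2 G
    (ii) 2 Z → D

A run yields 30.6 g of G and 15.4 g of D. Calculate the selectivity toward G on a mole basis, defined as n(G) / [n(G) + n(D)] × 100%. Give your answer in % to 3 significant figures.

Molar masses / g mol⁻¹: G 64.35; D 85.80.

n(G) = 30.6 / 64.35 = 0.4755 mol
n(D) = 15.4 / 85.80 = 0.1795 mol
selectivity = 0.4755/(0.4755+0.1795) × 100 = 72.60 %

72.6 %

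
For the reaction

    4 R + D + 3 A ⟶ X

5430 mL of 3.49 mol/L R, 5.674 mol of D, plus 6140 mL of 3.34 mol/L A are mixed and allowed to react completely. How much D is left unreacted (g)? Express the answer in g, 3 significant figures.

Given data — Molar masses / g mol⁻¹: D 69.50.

n(R) = 3.49 × 5430/1000 = 18.95 mol
n(D) = 5.674 mol
n(A) = 3.34 × 6140/1000 = 20.51 mol
n/ν for R = 18.95/4 = 4.738
n/ν for D = 5.674/1 = 5.674
n/ν for A = 20.51/3 = 6.837
Smallest n/ν is R → limiting reagent.
D consumed = (1/4) × 18.95 = 4.738 mol
D remaining = 5.674 − 4.738 = 0.9360 mol
mass = 0.9360 × 69.50 = 65.05 g

65.1 g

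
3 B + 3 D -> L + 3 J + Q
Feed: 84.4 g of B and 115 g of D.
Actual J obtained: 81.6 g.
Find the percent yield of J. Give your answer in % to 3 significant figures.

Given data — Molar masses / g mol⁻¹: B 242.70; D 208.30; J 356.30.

n(B) = 84.40 / 242.70 = 0.3478 mol
n(D) = 115.0 / 208.30 = 0.5521 mol
n/ν for B = 0.3478/3 = 0.1159
n/ν for D = 0.5521/3 = 0.1840
Smallest n/ν is B → limiting reagent.
theoretical n(J) = (3/3) × 0.3478 = 0.3478 mol → 123.9 g
% yield = 81.6 / 123.9 × 100 = 65.86 %

65.9 %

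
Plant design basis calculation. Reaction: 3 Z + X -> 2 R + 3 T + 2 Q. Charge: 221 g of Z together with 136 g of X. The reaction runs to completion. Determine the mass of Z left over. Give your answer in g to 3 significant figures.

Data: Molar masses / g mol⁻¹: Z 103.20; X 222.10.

31.4 g

n(Z) = 221.0 / 103.20 = 2.141 mol
n(X) = 136.0 / 222.10 = 0.6123 mol
n/ν for Z = 2.141/3 = 0.7137
n/ν for X = 0.6123/1 = 0.6123
Smallest n/ν is X → limiting reagent.
Z consumed = (3/1) × 0.6123 = 1.837 mol
Z remaining = 2.141 − 1.837 = 0.3040 mol
mass = 0.3040 × 103.20 = 31.37 g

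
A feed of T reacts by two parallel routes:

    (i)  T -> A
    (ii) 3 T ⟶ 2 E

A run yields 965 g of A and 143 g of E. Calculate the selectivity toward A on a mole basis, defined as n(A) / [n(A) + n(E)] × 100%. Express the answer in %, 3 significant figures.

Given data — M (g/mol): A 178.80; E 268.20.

91.0 %

n(A) = 965 / 178.80 = 5.397 mol
n(E) = 143 / 268.20 = 0.5332 mol
selectivity = 5.397/(5.397+0.5332) × 100 = 91.01 %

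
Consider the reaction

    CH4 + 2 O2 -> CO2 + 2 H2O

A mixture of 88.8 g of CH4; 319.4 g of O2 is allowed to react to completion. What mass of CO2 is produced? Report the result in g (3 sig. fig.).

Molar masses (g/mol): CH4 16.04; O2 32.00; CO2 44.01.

n(CH4) = 88.80 / 16.04 = 5.536 mol
n(O2) = 319.4 / 32.00 = 9.981 mol
n/ν for CH4 = 5.536/1 = 5.536
n/ν for O2 = 9.981/2 = 4.991
Smallest n/ν is O2 → limiting reagent.
n(CO2) = (1/2) × 9.981 = 4.991 mol
mass = 4.991 × 44.01 = 219.7 g

220 g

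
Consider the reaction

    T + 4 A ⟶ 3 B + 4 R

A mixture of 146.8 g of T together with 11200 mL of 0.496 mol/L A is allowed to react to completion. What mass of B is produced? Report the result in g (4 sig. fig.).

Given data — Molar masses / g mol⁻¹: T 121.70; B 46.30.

n(T) = 146.8 / 121.70 = 1.206 mol
n(A) = 0.496 × 11200/1000 = 5.555 mol
n/ν for T = 1.206/1 = 1.206
n/ν for A = 5.555/4 = 1.389
Smallest n/ν is T → limiting reagent.
n(B) = (3/1) × 1.206 = 3.618 mol
mass = 3.618 × 46.30 = 167.5 g

167.5 g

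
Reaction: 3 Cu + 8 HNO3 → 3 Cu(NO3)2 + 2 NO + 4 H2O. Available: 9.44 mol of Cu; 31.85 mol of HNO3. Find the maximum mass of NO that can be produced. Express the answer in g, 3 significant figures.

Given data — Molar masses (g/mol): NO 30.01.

189 g

n(Cu) = 9.440 mol
n(HNO3) = 31.85 mol
n/ν for Cu = 9.440/3 = 3.147
n/ν for HNO3 = 31.85/8 = 3.981
Smallest n/ν is Cu → limiting reagent.
n(NO) = (2/3) × 9.440 = 6.293 mol
mass = 6.293 × 30.01 = 188.9 g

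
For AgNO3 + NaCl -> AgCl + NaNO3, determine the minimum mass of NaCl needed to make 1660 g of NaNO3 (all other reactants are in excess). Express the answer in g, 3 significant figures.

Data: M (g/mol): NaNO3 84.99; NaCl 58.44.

n(NaNO3) = 1660 / 84.99 = 19.53 mol
n(NaCl) = (1/1) × 19.53 = 19.53 mol
mass = 19.53 × 58.44 = 1141 g

1140 g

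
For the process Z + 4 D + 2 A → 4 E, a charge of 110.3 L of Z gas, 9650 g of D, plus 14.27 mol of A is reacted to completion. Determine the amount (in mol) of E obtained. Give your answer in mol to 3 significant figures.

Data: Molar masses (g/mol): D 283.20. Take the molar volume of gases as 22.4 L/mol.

19.7 mol

n(Z) = 110.3 / 22.4 = 4.924 mol
n(D) = 9650 / 283.20 = 34.07 mol
n(A) = 14.27 mol
n/ν → Z: 4.924, D: 8.518, A: 7.135; Z is limiting.
n(E) = (4/1) × 4.924 = 19.70 mol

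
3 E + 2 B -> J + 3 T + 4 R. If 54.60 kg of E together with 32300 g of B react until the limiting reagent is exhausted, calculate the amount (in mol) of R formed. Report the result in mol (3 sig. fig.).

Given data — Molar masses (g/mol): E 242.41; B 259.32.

n(E) = 54.60×1000 / 242.41 = 225.2 mol
n(B) = 32300 / 259.32 = 124.6 mol
n/ν for E = 225.2/3 = 75.07
n/ν for B = 124.6/2 = 62.30
Smallest n/ν is B → limiting reagent.
n(R) = (4/2) × 124.6 = 249.2 mol

249 mol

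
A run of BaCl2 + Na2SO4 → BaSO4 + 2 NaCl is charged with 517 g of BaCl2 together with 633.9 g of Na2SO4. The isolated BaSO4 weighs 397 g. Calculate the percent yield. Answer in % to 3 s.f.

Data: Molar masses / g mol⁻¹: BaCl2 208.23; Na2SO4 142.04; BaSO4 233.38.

n(BaCl2) = 517.0 / 208.23 = 2.483 mol
n(Na2SO4) = 633.9 / 142.04 = 4.463 mol
n/ν for BaCl2 = 2.483/1 = 2.483
n/ν for Na2SO4 = 4.463/1 = 4.463
Smallest n/ν is BaCl2 → limiting reagent.
theoretical n(BaSO4) = (1/1) × 2.483 = 2.483 mol → 579.5 g
% yield = 397 / 579.5 × 100 = 68.51 %

68.5 %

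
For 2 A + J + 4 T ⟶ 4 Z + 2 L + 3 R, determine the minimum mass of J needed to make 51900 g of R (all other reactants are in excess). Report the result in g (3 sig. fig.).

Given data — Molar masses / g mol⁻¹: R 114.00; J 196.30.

29800 g

n(R) = 51900 / 114.00 = 455.3 mol
n(J) = (1/3) × 455.3 = 151.8 mol
mass = 151.8 × 196.30 = 29800 g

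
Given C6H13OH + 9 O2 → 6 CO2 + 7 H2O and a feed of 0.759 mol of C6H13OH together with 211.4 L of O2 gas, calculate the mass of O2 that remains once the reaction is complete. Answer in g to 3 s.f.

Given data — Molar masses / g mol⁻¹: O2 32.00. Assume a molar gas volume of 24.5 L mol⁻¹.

57.5 g

n(C6H13OH) = 0.7590 mol
n(O2) = 211.4 / 24.5 = 8.629 mol
n/ν for C6H13OH = 0.7590/1 = 0.7590
n/ν for O2 = 8.629/9 = 0.9588
Smallest n/ν is C6H13OH → limiting reagent.
O2 consumed = (9/1) × 0.7590 = 6.831 mol
O2 remaining = 8.629 − 6.831 = 1.798 mol
mass = 1.798 × 32.00 = 57.54 g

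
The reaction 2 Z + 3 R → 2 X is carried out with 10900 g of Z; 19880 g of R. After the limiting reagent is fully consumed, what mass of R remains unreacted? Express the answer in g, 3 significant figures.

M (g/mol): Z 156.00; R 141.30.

5070 g

n(Z) = 10900 / 156.00 = 69.87 mol
n(R) = 19880 / 141.30 = 140.7 mol
n/ν → Z: 34.94, R: 46.90; Z is limiting.
R consumed = (3/2) × 69.87 = 104.8 mol
R remaining = 140.7 − 104.8 = 35.90 mol
mass = 35.90 × 141.30 = 5073 g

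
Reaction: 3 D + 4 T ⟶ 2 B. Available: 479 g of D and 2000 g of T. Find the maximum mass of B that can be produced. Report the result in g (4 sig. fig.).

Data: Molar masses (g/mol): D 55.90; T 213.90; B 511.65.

2392 g

n(D) = 479.0 / 55.90 = 8.569 mol
n(T) = 2000 / 213.90 = 9.350 mol
n/ν for D = 8.569/3 = 2.856
n/ν for T = 9.350/4 = 2.338
Smallest n/ν is T → limiting reagent.
n(B) = (2/4) × 9.350 = 4.675 mol
mass = 4.675 × 511.65 = 2392 g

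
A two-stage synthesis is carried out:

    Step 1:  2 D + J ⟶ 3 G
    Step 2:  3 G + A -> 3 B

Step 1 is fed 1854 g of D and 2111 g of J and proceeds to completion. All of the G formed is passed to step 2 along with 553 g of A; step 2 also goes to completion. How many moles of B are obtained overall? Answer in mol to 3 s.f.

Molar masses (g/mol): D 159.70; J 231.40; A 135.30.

12.3 mol

Step 1:
n(D) = 1854 / 159.70 = 11.61 mol
n(J) = 2111 / 231.40 = 9.123 mol
n/ν → D: 5.805, J: 9.123; D is limiting.
n(G) produced = (3/2) × 11.61 = 17.42 mol
Step 2:
n(G) available = 17.42 mol
n(A) = 553.0 / 135.30 = 4.087 mol
n/ν → G: 5.807, A: 4.087; A is limiting.
n(B) = (3/1) × 4.087 = 12.26 mol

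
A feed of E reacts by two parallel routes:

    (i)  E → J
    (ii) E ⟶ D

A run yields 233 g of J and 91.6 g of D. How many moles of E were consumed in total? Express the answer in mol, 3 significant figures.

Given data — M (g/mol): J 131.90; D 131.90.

n(J) = 233 / 131.90 = 1.766 mol
n(D) = 91.6 / 131.90 = 0.6945 mol
n(E) via (i) = (1/1)×1.766 = 1.766 mol
n(E) via (ii) = (1/1)×0.6945 = 0.6945 mol
total n(E) = 1.766 + 0.6945 = 2.461 mol

2.46 mol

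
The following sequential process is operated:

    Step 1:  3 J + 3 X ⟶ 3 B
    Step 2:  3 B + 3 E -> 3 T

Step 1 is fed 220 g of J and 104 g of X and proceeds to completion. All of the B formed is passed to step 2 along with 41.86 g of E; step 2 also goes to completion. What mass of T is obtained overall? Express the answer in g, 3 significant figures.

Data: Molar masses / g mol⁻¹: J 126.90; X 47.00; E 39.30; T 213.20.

227 g

Step 1:
n(J) = 220.0 / 126.90 = 1.734 mol
n(X) = 104.0 / 47.00 = 2.213 mol
n/ν for J = 1.734/3 = 0.5780
n/ν for X = 2.213/3 = 0.7377
Smallest n/ν is J → limiting reagent.
n(B) produced = (3/3) × 1.734 = 1.734 mol
Step 2:
n(B) available = 1.734 mol
n(E) = 41.86 / 39.30 = 1.065 mol
n/ν for B = 1.734/3 = 0.5780
n/ν for E = 1.065/3 = 0.3550
Smallest n/ν is E → limiting reagent.
n(T) = (3/3) × 1.065 = 1.065 mol
mass = 1.065 × 213.20 = 227.1 g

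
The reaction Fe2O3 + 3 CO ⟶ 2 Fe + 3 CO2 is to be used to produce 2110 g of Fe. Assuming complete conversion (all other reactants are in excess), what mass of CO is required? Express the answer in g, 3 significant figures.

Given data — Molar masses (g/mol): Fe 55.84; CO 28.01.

n(Fe) = 2110 / 55.84 = 37.79 mol
n(CO) = (3/2) × 37.79 = 56.69 mol
mass = 56.69 × 28.01 = 1588 g

1590 g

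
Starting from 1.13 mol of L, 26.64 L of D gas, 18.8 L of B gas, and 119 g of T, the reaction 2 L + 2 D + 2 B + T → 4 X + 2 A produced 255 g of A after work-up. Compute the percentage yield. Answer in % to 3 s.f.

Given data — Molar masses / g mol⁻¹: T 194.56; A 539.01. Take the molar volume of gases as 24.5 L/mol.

n(L) = 1.130 mol
n(D) = 26.64 / 24.5 = 1.087 mol
n(B) = 18.80 / 24.5 = 0.7673 mol
n(T) = 119.0 / 194.56 = 0.6116 mol
n/ν for L = 1.130/2 = 0.5650
n/ν for D = 1.087/2 = 0.5435
n/ν for B = 0.7673/2 = 0.3837
n/ν for T = 0.6116/1 = 0.6116
Smallest n/ν is B → limiting reagent.
theoretical n(A) = (2/2) × 0.7673 = 0.7673 mol → 413.6 g
% yield = 255 / 413.6 × 100 = 61.65 %

61.7 %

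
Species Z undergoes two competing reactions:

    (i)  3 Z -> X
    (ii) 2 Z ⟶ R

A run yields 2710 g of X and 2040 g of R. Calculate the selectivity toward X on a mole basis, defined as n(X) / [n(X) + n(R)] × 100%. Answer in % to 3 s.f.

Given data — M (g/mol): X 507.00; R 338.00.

47.0 %

n(X) = 2710 / 507.00 = 5.345 mol
n(R) = 2040 / 338.00 = 6.036 mol
selectivity = 5.345/(5.345+6.036) × 100 = 46.96 %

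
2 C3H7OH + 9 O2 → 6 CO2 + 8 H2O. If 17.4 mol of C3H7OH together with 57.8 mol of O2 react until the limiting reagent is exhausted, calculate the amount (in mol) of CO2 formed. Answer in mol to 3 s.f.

38.5 mol

n(C3H7OH) = 17.40 mol
n(O2) = 57.80 mol
n/ν → C3H7OH: 8.700, O2: 6.422; O2 is limiting.
n(CO2) = (6/9) × 57.80 = 38.53 mol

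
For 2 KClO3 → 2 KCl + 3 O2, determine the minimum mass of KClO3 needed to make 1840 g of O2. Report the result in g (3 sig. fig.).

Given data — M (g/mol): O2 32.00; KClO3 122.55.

n(O2) = 1840 / 32.00 = 57.50 mol
n(KClO3) = (2/3) × 57.50 = 38.33 mol
mass = 38.33 × 122.55 = 4697 g

4700 g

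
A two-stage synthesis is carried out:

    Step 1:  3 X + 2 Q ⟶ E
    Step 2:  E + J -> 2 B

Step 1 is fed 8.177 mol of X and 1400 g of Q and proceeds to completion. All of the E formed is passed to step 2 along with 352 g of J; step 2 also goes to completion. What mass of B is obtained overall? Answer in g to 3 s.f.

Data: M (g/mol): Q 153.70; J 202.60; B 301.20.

1050 g

Step 1:
n(X) = 8.177 mol
n(Q) = 1400 / 153.70 = 9.109 mol
n/ν for X = 8.177/3 = 2.726
n/ν for Q = 9.109/2 = 4.555
Smallest n/ν is X → limiting reagent.
n(E) produced = (1/3) × 8.177 = 2.726 mol
Step 2:
n(E) available = 2.726 mol
n(J) = 352.0 / 202.60 = 1.737 mol
n/ν for E = 2.726/1 = 2.726
n/ν for J = 1.737/1 = 1.737
Smallest n/ν is J → limiting reagent.
n(B) = (2/1) × 1.737 = 3.474 mol
mass = 3.474 × 301.20 = 1046 g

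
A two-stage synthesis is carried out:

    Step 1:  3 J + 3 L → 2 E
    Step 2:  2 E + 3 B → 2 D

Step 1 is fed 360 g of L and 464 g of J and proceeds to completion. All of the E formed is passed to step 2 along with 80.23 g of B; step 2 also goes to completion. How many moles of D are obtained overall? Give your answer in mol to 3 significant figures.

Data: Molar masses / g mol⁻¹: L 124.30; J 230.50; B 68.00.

0.787 mol

Step 1:
n(L) = 360.0 / 124.30 = 2.896 mol
n(J) = 464.0 / 230.50 = 2.013 mol
n/ν for L = 2.896/3 = 0.9653
n/ν for J = 2.013/3 = 0.6710
Smallest n/ν is J → limiting reagent.
n(E) produced = (2/3) × 2.013 = 1.342 mol
Step 2:
n(E) available = 1.342 mol
n(B) = 80.23 / 68.00 = 1.180 mol
n/ν for E = 1.342/2 = 0.6710
n/ν for B = 1.180/3 = 0.3933
Smallest n/ν is B → limiting reagent.
n(D) = (2/3) × 1.180 = 0.7867 mol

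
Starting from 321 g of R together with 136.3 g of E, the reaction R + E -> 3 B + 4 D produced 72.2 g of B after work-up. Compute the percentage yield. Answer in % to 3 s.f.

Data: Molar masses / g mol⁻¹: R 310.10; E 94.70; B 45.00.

n(R) = 321.0 / 310.10 = 1.035 mol
n(E) = 136.3 / 94.70 = 1.439 mol
n/ν for R = 1.035/1 = 1.035
n/ν for E = 1.439/1 = 1.439
Smallest n/ν is R → limiting reagent.
theoretical n(B) = (3/1) × 1.035 = 3.105 mol → 139.7 g
% yield = 72.2 / 139.7 × 100 = 51.68 %

51.7 %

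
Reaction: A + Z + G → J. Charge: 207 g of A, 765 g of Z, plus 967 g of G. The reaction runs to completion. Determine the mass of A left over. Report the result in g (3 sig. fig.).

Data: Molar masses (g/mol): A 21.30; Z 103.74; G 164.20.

n(A) = 207.0 / 21.30 = 9.718 mol
n(Z) = 765.0 / 103.74 = 7.374 mol
n(G) = 967.0 / 164.20 = 5.889 mol
n/ν for A = 9.718/1 = 9.718
n/ν for Z = 7.374/1 = 7.374
n/ν for G = 5.889/1 = 5.889
Smallest n/ν is G → limiting reagent.
A consumed = (1/1) × 5.889 = 5.889 mol
A remaining = 9.718 − 5.889 = 3.829 mol
mass = 3.829 × 21.30 = 81.56 g

81.6 g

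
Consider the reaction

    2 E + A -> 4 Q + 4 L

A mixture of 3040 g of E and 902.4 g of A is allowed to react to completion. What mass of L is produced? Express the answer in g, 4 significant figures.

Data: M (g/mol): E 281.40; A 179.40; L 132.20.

2660 g

n(E) = 3040 / 281.40 = 10.80 mol
n(A) = 902.4 / 179.40 = 5.030 mol
n/ν for E = 10.80/2 = 5.400
n/ν for A = 5.030/1 = 5.030
Smallest n/ν is A → limiting reagent.
n(L) = (4/1) × 5.030 = 20.12 mol
mass = 20.12 × 132.20 = 2660 g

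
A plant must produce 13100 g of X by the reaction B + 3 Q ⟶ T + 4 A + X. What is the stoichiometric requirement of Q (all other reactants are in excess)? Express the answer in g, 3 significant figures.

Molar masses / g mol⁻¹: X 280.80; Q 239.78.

n(X) = 13100 / 280.80 = 46.65 mol
n(Q) = (3/1) × 46.65 = 140.0 mol
mass = 140.0 × 239.78 = 33570 g

33600 g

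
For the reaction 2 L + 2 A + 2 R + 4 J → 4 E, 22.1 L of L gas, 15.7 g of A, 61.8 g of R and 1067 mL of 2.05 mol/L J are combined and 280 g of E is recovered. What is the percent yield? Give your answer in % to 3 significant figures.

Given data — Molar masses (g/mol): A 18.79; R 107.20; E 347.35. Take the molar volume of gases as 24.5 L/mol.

69.9 %

n(L) = 22.10 / 24.5 = 0.9020 mol
n(A) = 15.70 / 18.79 = 0.8356 mol
n(R) = 61.80 / 107.20 = 0.5765 mol
n(J) = 2.05 × 1067/1000 = 2.187 mol
n/ν for L = 0.9020/2 = 0.4510
n/ν for A = 0.8356/2 = 0.4178
n/ν for R = 0.5765/2 = 0.2883
n/ν for J = 2.187/4 = 0.5468
Smallest n/ν is R → limiting reagent.
theoretical n(E) = (4/2) × 0.5765 = 1.153 mol → 400.5 g
% yield = 280 / 400.5 × 100 = 69.91 %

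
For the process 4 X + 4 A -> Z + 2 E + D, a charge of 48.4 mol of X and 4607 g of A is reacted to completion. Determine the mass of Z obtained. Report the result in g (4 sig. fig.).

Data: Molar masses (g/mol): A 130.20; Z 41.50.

367.1 g

n(X) = 48.40 mol
n(A) = 4607 / 130.20 = 35.38 mol
n/ν → X: 12.10, A: 8.845; A is limiting.
n(Z) = (1/4) × 35.38 = 8.845 mol
mass = 8.845 × 41.50 = 367.1 g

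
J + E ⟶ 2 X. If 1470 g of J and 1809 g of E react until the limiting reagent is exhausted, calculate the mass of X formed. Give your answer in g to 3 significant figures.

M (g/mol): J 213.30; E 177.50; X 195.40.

2690 g

n(J) = 1470 / 213.30 = 6.892 mol
n(E) = 1809 / 177.50 = 10.19 mol
n/ν for J = 6.892/1 = 6.892
n/ν for E = 10.19/1 = 10.19
Smallest n/ν is J → limiting reagent.
n(X) = (2/1) × 6.892 = 13.78 mol
mass = 13.78 × 195.40 = 2693 g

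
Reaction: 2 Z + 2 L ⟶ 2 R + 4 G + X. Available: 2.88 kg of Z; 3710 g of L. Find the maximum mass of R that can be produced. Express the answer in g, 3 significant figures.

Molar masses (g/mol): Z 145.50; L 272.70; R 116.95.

n(Z) = 2.880×1000 / 145.50 = 19.79 mol
n(L) = 3710 / 272.70 = 13.60 mol
n/ν for Z = 19.79/2 = 9.895
n/ν for L = 13.60/2 = 6.800
Smallest n/ν is L → limiting reagent.
n(R) = (2/2) × 13.60 = 13.60 mol
mass = 13.60 × 116.95 = 1591 g

1590 g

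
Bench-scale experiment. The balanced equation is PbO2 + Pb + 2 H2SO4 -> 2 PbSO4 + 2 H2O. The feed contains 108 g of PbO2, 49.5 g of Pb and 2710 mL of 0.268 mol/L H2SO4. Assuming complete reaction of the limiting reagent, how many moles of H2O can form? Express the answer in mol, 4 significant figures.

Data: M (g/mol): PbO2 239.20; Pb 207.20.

0.4778 mol

n(PbO2) = 108.0 / 239.20 = 0.4515 mol
n(Pb) = 49.50 / 207.20 = 0.2389 mol
n(H2SO4) = 0.268 × 2710/1000 = 0.7263 mol
n/ν → PbO2: 0.4515, Pb: 0.2389, H2SO4: 0.3632; Pb is limiting.
n(H2O) = (2/1) × 0.2389 = 0.4778 mol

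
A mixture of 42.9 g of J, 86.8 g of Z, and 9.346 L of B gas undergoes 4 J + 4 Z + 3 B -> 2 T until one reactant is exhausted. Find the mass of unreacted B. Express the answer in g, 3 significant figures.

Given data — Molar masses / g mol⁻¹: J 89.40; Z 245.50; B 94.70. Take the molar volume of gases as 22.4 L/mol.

n(J) = 42.90 / 89.40 = 0.4799 mol
n(Z) = 86.80 / 245.50 = 0.3536 mol
n(B) = 9.346 / 22.4 = 0.4172 mol
n/ν → J: 0.1200, Z: 0.08840, B: 0.1391; Z is limiting.
B consumed = (3/4) × 0.3536 = 0.2652 mol
B remaining = 0.4172 − 0.2652 = 0.1520 mol
mass = 0.1520 × 94.70 = 14.39 g

14.4 g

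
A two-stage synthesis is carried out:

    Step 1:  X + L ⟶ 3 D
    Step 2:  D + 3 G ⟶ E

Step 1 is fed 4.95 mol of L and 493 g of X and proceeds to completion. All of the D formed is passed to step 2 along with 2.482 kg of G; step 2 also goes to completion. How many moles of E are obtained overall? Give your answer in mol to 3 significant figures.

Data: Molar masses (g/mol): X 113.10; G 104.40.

Step 1:
n(L) = 4.950 mol
n(X) = 493.0 / 113.10 = 4.359 mol
n/ν → L: 4.950, X: 4.359; X is limiting.
n(D) produced = (3/1) × 4.359 = 13.08 mol
Step 2:
n(D) available = 13.08 mol
n(G) = 2.482×1000 / 104.40 = 23.77 mol
n/ν → D: 13.08, G: 7.923; G is limiting.
n(E) = (1/3) × 23.77 = 7.923 mol

7.92 mol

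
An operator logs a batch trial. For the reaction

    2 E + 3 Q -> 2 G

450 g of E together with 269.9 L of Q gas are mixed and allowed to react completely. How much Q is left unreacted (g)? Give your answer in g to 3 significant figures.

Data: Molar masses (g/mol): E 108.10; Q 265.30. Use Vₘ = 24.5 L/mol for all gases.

n(E) = 450.0 / 108.10 = 4.163 mol
n(Q) = 269.9 / 24.5 = 11.02 mol
n/ν for E = 4.163/2 = 2.082
n/ν for Q = 11.02/3 = 3.673
Smallest n/ν is E → limiting reagent.
Q consumed = (3/2) × 4.163 = 6.245 mol
Q remaining = 11.02 − 6.245 = 4.775 mol
mass = 4.775 × 265.30 = 1267 g

1270 g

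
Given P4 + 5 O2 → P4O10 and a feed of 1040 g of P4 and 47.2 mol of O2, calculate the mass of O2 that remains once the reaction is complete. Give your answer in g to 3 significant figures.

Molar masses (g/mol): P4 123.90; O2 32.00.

n(P4) = 1040 / 123.90 = 8.394 mol
n(O2) = 47.20 mol
n/ν → P4: 8.394, O2: 9.440; P4 is limiting.
O2 consumed = (5/1) × 8.394 = 41.97 mol
O2 remaining = 47.20 − 41.97 = 5.230 mol
mass = 5.230 × 32.00 = 167.4 g

167 g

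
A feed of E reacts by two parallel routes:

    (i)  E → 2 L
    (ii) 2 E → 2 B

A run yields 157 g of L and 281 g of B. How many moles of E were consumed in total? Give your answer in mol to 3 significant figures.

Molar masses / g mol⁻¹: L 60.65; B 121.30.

n(L) = 157 / 60.65 = 2.589 mol
n(B) = 281 / 121.30 = 2.317 mol
n(E) via (i) = (1/2)×2.589 = 1.295 mol
n(E) via (ii) = (2/2)×2.317 = 2.317 mol
total n(E) = 1.295 + 2.317 = 3.612 mol

3.61 mol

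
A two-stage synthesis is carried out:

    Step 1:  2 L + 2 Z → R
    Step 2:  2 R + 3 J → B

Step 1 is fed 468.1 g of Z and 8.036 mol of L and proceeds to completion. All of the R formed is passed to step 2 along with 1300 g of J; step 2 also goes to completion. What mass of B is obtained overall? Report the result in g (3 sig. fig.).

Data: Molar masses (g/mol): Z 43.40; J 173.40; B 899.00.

1810 g

Step 1:
n(Z) = 468.1 / 43.40 = 10.79 mol
n(L) = 8.036 mol
n/ν → Z: 5.395, L: 4.018; L is limiting.
n(R) produced = (1/2) × 8.036 = 4.018 mol
Step 2:
n(R) available = 4.018 mol
n(J) = 1300 / 173.40 = 7.497 mol
n/ν → R: 2.009, J: 2.499; R is limiting.
n(B) = (1/2) × 4.018 = 2.009 mol
mass = 2.009 × 899.00 = 1806 g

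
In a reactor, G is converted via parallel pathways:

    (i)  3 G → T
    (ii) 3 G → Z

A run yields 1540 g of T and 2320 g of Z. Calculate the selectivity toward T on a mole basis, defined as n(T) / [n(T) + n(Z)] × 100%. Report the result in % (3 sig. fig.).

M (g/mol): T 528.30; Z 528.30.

39.9 %

n(T) = 1540 / 528.30 = 2.915 mol
n(Z) = 2320 / 528.30 = 4.391 mol
selectivity = 2.915/(2.915+4.391) × 100 = 39.90 %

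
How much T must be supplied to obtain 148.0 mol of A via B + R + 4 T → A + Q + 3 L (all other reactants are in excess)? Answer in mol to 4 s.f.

n(A) = 148.0 mol
n(T) = (4/1) × 148.0 = 592.0 mol

592.0 mol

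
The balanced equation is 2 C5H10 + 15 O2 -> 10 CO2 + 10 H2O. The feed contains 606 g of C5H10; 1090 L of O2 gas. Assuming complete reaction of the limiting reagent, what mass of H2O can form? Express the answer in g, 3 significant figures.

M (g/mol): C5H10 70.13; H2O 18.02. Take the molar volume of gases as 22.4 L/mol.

585 g

n(C5H10) = 606.0 / 70.13 = 8.641 mol
n(O2) = 1090 / 22.4 = 48.66 mol
n/ν for C5H10 = 8.641/2 = 4.321
n/ν for O2 = 48.66/15 = 3.244
Smallest n/ν is O2 → limiting reagent.
n(H2O) = (10/15) × 48.66 = 32.44 mol
mass = 32.44 × 18.02 = 584.6 g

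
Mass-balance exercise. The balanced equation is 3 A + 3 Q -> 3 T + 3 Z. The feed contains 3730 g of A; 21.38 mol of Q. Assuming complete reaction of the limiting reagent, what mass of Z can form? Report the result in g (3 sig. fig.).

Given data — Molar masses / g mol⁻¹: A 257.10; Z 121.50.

n(A) = 3730 / 257.10 = 14.51 mol
n(Q) = 21.38 mol
n/ν → A: 4.837, Q: 7.127; A is limiting.
n(Z) = (3/3) × 14.51 = 14.51 mol
mass = 14.51 × 121.50 = 1763 g

1760 g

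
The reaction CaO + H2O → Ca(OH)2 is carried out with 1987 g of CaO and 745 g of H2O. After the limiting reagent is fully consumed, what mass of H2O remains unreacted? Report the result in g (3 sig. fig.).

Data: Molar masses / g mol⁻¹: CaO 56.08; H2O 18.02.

107 g

n(CaO) = 1987 / 56.08 = 35.43 mol
n(H2O) = 745.0 / 18.02 = 41.34 mol
n/ν for CaO = 35.43/1 = 35.43
n/ν for H2O = 41.34/1 = 41.34
Smallest n/ν is CaO → limiting reagent.
H2O consumed = (1/1) × 35.43 = 35.43 mol
H2O remaining = 41.34 − 35.43 = 5.910 mol
mass = 5.910 × 18.02 = 106.5 g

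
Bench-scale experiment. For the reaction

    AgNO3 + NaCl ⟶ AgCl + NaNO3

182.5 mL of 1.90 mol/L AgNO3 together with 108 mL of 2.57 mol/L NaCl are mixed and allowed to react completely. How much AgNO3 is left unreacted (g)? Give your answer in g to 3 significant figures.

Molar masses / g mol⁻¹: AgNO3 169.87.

n(AgNO3) = 1.90 × 182.5/1000 = 0.3468 mol
n(NaCl) = 2.57 × 108.0/1000 = 0.2776 mol
n/ν for AgNO3 = 0.3468/1 = 0.3468
n/ν for NaCl = 0.2776/1 = 0.2776
Smallest n/ν is NaCl → limiting reagent.
AgNO3 consumed = (1/1) × 0.2776 = 0.2776 mol
AgNO3 remaining = 0.3468 − 0.2776 = 0.06920 mol
mass = 0.06920 × 169.87 = 11.76 g

11.8 g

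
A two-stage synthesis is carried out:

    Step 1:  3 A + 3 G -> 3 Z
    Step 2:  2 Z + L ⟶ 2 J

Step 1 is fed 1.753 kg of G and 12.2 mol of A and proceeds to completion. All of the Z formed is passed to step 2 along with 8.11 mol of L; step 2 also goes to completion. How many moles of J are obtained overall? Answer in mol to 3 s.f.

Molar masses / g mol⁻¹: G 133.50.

Step 1:
n(G) = 1.753×1000 / 133.50 = 13.13 mol
n(A) = 12.20 mol
n/ν for G = 13.13/3 = 4.377
n/ν for A = 12.20/3 = 4.067
Smallest n/ν is A → limiting reagent.
n(Z) produced = (3/3) × 12.20 = 12.20 mol
Step 2:
n(Z) available = 12.20 mol
n(L) = 8.110 mol
n/ν for Z = 12.20/2 = 6.100
n/ν for L = 8.110/1 = 8.110
Smallest n/ν is Z → limiting reagent.
n(J) = (2/2) × 12.20 = 12.20 mol

12.2 mol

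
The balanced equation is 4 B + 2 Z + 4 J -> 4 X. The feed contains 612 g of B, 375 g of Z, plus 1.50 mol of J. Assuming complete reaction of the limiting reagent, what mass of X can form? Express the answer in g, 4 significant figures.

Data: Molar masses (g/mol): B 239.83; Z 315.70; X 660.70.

991.1 g

n(B) = 612.0 / 239.83 = 2.552 mol
n(Z) = 375.0 / 315.70 = 1.188 mol
n(J) = 1.500 mol
n/ν for B = 2.552/4 = 0.6380
n/ν for Z = 1.188/2 = 0.5940
n/ν for J = 1.500/4 = 0.3750
Smallest n/ν is J → limiting reagent.
n(X) = (4/4) × 1.500 = 1.500 mol
mass = 1.500 × 660.70 = 991.1 g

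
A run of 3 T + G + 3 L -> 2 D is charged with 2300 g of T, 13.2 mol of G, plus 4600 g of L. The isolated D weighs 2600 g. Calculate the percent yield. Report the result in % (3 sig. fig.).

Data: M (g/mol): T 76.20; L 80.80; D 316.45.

40.8 %

n(T) = 2300 / 76.20 = 30.18 mol
n(G) = 13.20 mol
n(L) = 4600 / 80.80 = 56.93 mol
n/ν for T = 30.18/3 = 10.06
n/ν for G = 13.20/1 = 13.20
n/ν for L = 56.93/3 = 18.98
Smallest n/ν is T → limiting reagent.
theoretical n(D) = (2/3) × 30.18 = 20.12 mol → 6367 g
% yield = 2600 / 6367 × 100 = 40.84 %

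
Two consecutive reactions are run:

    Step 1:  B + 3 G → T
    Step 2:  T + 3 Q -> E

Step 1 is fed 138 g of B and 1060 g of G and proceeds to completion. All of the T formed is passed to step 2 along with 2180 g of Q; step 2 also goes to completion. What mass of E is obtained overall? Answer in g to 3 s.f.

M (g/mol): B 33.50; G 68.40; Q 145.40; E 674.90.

Step 1:
n(B) = 138.0 / 33.50 = 4.119 mol
n(G) = 1060 / 68.40 = 15.50 mol
n/ν for B = 4.119/1 = 4.119
n/ν for G = 15.50/3 = 5.167
Smallest n/ν is B → limiting reagent.
n(T) produced = (1/1) × 4.119 = 4.119 mol
Step 2:
n(T) available = 4.119 mol
n(Q) = 2180 / 145.40 = 14.99 mol
n/ν for T = 4.119/1 = 4.119
n/ν for Q = 14.99/3 = 4.997
Smallest n/ν is T → limiting reagent.
n(E) = (1/1) × 4.119 = 4.119 mol
mass = 4.119 × 674.90 = 2780 g

2780 g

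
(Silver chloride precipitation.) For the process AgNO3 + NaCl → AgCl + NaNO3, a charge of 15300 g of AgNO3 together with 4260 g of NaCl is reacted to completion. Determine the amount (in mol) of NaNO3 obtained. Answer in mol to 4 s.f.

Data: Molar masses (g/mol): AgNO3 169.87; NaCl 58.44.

72.90 mol

n(AgNO3) = 15300 / 169.87 = 90.07 mol
n(NaCl) = 4260 / 58.44 = 72.90 mol
n/ν for AgNO3 = 90.07/1 = 90.07
n/ν for NaCl = 72.90/1 = 72.90
Smallest n/ν is NaCl → limiting reagent.
n(NaNO3) = (1/1) × 72.90 = 72.90 mol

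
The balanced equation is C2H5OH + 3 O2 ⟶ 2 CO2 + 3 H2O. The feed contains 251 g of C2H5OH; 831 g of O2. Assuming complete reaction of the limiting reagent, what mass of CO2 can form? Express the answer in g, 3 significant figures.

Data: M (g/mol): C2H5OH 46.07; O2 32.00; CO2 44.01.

n(C2H5OH) = 251.0 / 46.07 = 5.448 mol
n(O2) = 831.0 / 32.00 = 25.97 mol
n/ν → C2H5OH: 5.448, O2: 8.657; C2H5OH is limiting.
n(CO2) = (2/1) × 5.448 = 10.90 mol
mass = 10.90 × 44.01 = 479.7 g

480 g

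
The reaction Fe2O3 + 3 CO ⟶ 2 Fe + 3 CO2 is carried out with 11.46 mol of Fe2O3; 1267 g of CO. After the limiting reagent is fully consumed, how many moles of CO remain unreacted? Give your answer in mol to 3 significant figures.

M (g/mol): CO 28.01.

n(Fe2O3) = 11.46 mol
n(CO) = 1267 / 28.01 = 45.23 mol
n/ν for Fe2O3 = 11.46/1 = 11.46
n/ν for CO = 45.23/3 = 15.08
Smallest n/ν is Fe2O3 → limiting reagent.
CO consumed = (3/1) × 11.46 = 34.38 mol
CO remaining = 45.23 − 34.38 = 10.85 mol

10.9 mol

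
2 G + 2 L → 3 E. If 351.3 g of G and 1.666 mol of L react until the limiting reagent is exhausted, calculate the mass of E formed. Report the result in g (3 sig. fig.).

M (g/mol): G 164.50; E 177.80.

n(G) = 351.3 / 164.50 = 2.136 mol
n(L) = 1.666 mol
n/ν → G: 1.068, L: 0.8330; L is limiting.
n(E) = (3/2) × 1.666 = 2.499 mol
mass = 2.499 × 177.80 = 444.3 g

444 g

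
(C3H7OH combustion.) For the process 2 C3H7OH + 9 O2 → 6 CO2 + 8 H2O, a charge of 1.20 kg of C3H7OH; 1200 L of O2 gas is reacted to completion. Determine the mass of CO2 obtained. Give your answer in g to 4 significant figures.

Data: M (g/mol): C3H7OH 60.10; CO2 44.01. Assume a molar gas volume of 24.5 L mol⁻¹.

n(C3H7OH) = 1.200×1000 / 60.10 = 19.97 mol
n(O2) = 1200 / 24.5 = 48.98 mol
n/ν for C3H7OH = 19.97/2 = 9.985
n/ν for O2 = 48.98/9 = 5.442
Smallest n/ν is O2 → limiting reagent.
n(CO2) = (6/9) × 48.98 = 32.65 mol
mass = 32.65 × 44.01 = 1437 g

1437 g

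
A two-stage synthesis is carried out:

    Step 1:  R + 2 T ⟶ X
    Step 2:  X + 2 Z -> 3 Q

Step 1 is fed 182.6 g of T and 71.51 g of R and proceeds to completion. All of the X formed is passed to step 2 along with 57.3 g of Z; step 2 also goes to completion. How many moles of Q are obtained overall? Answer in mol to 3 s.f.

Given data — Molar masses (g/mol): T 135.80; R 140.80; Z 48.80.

Step 1:
n(T) = 182.6 / 135.80 = 1.345 mol
n(R) = 71.51 / 140.80 = 0.5079 mol
n/ν for T = 1.345/2 = 0.6725
n/ν for R = 0.5079/1 = 0.5079
Smallest n/ν is R → limiting reagent.
n(X) produced = (1/1) × 0.5079 = 0.5079 mol
Step 2:
n(X) available = 0.5079 mol
n(Z) = 57.30 / 48.80 = 1.174 mol
n/ν for X = 0.5079/1 = 0.5079
n/ν for Z = 1.174/2 = 0.5870
Smallest n/ν is X → limiting reagent.
n(Q) = (3/1) × 0.5079 = 1.524 mol

1.52 mol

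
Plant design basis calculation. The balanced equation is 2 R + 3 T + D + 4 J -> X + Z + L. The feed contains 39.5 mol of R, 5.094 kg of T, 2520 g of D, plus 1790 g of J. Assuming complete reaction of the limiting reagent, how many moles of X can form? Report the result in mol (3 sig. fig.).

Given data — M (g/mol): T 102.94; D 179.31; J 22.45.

n(R) = 39.50 mol
n(T) = 5.094×1000 / 102.94 = 49.49 mol
n(D) = 2520 / 179.31 = 14.05 mol
n(J) = 1790 / 22.45 = 79.73 mol
n/ν for R = 39.50/2 = 19.75
n/ν for T = 49.49/3 = 16.50
n/ν for D = 14.05/1 = 14.05
n/ν for J = 79.73/4 = 19.93
Smallest n/ν is D → limiting reagent.
n(X) = (1/1) × 14.05 = 14.05 mol

14.1 mol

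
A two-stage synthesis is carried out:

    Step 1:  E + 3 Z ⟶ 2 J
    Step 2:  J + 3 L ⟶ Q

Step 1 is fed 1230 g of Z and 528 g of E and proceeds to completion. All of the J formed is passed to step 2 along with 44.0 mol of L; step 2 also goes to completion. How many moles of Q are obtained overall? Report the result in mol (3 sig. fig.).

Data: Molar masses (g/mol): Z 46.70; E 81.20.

Step 1:
n(Z) = 1230 / 46.70 = 26.34 mol
n(E) = 528.0 / 81.20 = 6.502 mol
n/ν for Z = 26.34/3 = 8.780
n/ν for E = 6.502/1 = 6.502
Smallest n/ν is E → limiting reagent.
n(J) produced = (2/1) × 6.502 = 13.00 mol
Step 2:
n(J) available = 13.00 mol
n(L) = 44.00 mol
n/ν for J = 13.00/1 = 13.00
n/ν for L = 44.00/3 = 14.67
Smallest n/ν is J → limiting reagent.
n(Q) = (1/1) × 13.00 = 13.00 mol

13.0 mol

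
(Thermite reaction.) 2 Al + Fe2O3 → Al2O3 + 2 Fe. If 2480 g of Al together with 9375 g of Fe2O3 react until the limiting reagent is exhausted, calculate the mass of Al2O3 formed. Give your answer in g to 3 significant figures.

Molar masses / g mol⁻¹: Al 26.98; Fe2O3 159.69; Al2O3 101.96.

4690 g

n(Al) = 2480 / 26.98 = 91.92 mol
n(Fe2O3) = 9375 / 159.69 = 58.71 mol
n/ν for Al = 91.92/2 = 45.96
n/ν for Fe2O3 = 58.71/1 = 58.71
Smallest n/ν is Al → limiting reagent.
n(Al2O3) = (1/2) × 91.92 = 45.96 mol
mass = 45.96 × 101.96 = 4686 g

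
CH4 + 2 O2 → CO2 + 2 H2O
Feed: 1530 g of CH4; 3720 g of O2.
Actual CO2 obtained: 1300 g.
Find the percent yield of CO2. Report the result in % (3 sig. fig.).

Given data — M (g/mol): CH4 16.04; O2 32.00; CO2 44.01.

50.8 %

n(CH4) = 1530 / 16.04 = 95.39 mol
n(O2) = 3720 / 32.00 = 116.3 mol
n/ν for CH4 = 95.39/1 = 95.39
n/ν for O2 = 116.3/2 = 58.15
Smallest n/ν is O2 → limiting reagent.
theoretical n(CO2) = (1/2) × 116.3 = 58.15 mol → 2559 g
% yield = 1300 / 2559 × 100 = 50.80 %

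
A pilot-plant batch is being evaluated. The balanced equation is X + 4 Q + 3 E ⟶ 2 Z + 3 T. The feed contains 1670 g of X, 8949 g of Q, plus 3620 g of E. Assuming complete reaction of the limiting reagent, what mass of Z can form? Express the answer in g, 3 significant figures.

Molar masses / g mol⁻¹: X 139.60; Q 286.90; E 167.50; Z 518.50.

n(X) = 1670 / 139.60 = 11.96 mol
n(Q) = 8949 / 286.90 = 31.19 mol
n(E) = 3620 / 167.50 = 21.61 mol
n/ν for X = 11.96/1 = 11.96
n/ν for Q = 31.19/4 = 7.798
n/ν for E = 21.61/3 = 7.203
Smallest n/ν is E → limiting reagent.
n(Z) = (2/3) × 21.61 = 14.41 mol
mass = 14.41 × 518.50 = 7472 g

7470 g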